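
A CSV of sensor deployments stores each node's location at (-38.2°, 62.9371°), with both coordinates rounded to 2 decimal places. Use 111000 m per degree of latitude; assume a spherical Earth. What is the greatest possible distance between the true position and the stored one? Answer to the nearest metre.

706 metres

Rounding to 2 decimal places leaves each coordinate within ±0.005° of the true value.
N–S: 0.005° × 111000 m/° = 555 m.
Longitude error → 0.005 × 111000 × cos 38.2° = 0.005 × 111000 × 0.7859 ≈ 436.151 m.
Worst case both components are at the extreme and orthogonal: √(555² + 436.151²) ≈ 705.87 m.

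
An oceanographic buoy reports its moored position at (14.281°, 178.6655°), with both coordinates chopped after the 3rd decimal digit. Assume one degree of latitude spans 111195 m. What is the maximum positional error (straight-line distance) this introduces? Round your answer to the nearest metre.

155 metres

Truncating at 3 decimal places can drop up to a full unit in the last place, so each coordinate may be off by as much as 0.001°.
Latitude error → 0.001 × 111195 = 111.195 m along the meridian.
E–W at 14.281°: 0.001° × 111195 × cos 14.281° = 0.001 × 111195 × 0.9691 ≈ 107.759 m.
Combining orthogonally: (111.195² + 107.759²)^½ ≈ 154.843 m.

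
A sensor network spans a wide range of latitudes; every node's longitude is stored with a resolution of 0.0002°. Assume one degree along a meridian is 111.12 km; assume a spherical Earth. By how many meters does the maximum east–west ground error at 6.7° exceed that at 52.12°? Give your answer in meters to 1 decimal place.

4.2 meters

With a 0.0002° grid the true value lies within half a step, ±0.0002°/2 = ±0.0001°, of the stored one.
At 6.7°: 0.0001° × 111120 × cos 6.7° = 0.0001 × 111120 × 0.9932 ≈ 11.036 m.
At 52.12°: 0.0001° × 111120 × cos 52.12° = 0.0001 × 111120 × 0.6140 ≈ 6.8229 m.
So the lower-latitude error exceeds the higher by 11.036 − 6.8229 = 4.2132 m.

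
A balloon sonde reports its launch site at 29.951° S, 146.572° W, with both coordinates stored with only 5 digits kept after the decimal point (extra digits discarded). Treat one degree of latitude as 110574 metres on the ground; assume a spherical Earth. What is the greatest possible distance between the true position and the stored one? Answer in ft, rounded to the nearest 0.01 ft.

4.80 ft

Truncating at 5 decimal places can drop up to a full unit in the last place, so each coordinate may be off by as much as 1e-05°.
Latitude error → 1e-05 × 110574 = 1.10574 m along the meridian.
E–W at 29.951°: 1e-05° × 110574 × cos 29.951° = 1e-05 × 110574 × 0.8665 ≈ 0.958071 m.
Combining orthogonally: (1.10574² + 0.958071²)^½ ≈ 1.46307 m.
In feet: 1.46307 m ÷ 0.3048 ≈ 4.8001 ft.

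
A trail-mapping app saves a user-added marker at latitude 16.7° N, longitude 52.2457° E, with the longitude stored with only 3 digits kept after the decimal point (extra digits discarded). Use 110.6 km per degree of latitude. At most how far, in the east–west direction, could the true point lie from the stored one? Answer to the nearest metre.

106 metres

Truncating at 3 decimal places can drop up to a full unit in the last place, so the longitude may be off by as much as 0.001°.
At latitude 16.7° a degree of longitude spans 110600 m × cos 16.7° = 110600 × 0.9578 ≈ 105935 m.
East–west error: 0.001° × 105935 m/° ≈ 105.935 m.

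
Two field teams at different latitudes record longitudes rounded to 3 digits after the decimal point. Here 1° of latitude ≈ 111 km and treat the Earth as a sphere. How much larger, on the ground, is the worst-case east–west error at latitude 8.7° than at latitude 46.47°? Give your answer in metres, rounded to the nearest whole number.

17 metres

Rounding to 3 decimal places leaves the longitude within ±0.0005° of the true value.
Error at 8.7° = 0.0005° × 111000 × cos 8.7° ≈ 55.5 × 0.9885 = 54.861 m.
At 46.47°: 0.0005° × 111000 × cos 46.47° = 0.0005 × 111000 × 0.6887 ≈ 38.225 m.
Difference: 54.861 − 38.225 = 16.637 m.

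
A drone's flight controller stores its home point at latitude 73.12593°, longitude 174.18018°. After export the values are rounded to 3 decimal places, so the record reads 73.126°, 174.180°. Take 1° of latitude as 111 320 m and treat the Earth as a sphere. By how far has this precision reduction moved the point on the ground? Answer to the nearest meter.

The latitude changed by -0.00007° and the longitude by +0.00018°.
N–S: -0.00007° × 111320 m/° = -7.7924 m.
E–W at 73.126°: 0.00018° × 111320 × cos 73.126° = 0.00018 × 111320 × 0.2903 ≈ 5.81627 m.
Hypotenuse of the two orthogonal shifts: √(7.7924² + 5.81627²) = 9.72371 m.

10 meters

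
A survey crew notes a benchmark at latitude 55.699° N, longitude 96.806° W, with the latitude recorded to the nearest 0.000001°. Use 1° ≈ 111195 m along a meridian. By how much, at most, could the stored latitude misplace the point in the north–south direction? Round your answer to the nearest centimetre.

Rounding to 6 decimal places leaves the latitude within ±5e-07° of the true value.
Along the meridian that is 5e-07° × 111195 m/° = 0.0555975 m.
That is 0.0555975 m = 5.5597 cm.

6 centimetres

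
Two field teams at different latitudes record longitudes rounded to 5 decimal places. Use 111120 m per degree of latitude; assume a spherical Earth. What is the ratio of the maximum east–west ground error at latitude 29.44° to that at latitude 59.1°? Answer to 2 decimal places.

Rounding to 5 decimal places leaves the longitude within ±5e-06° of the true value.
At 29.44°: 5e-06° × 111120 × cos 29.44° = 5e-06 × 111120 × 0.8709 ≈ 0.48386 m.
At 59.1°: 5e-06° × 111120 × cos 59.1° = 5e-06 × 111120 × 0.5135 ≈ 0.28532 m.
Ratio: 0.48386 / 0.28532 = cos 29.44° / cos 59.1° ≈ 1.6958.

1.70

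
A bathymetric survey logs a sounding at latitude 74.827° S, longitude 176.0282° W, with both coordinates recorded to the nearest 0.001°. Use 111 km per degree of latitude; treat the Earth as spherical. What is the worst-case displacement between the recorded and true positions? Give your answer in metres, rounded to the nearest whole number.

Rounding to 3 decimal places leaves each coordinate within ±0.0005° of the true value.
Latitude error → 0.0005 × 111000 = 55.5 m along the meridian.
E–W at 74.827°: 0.0005° × 111000 × cos 74.827° = 0.0005 × 111000 × 0.2617 ≈ 14.5263 m.
Combining orthogonally: (55.5² + 14.5263²)^½ ≈ 57.3695 m.

57 metres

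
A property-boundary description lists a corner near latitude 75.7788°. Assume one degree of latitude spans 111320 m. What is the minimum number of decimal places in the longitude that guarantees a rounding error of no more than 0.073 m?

6

At 75.7788° one degree of longitude covers 111320 × cos 75.7788° ≈ 111320 × 0.2457 ≈ 27347.5 m.
Rounding to N decimal places gives at most 0.5 × 10⁻ᴺ degrees of error, i.e. 0.5 × 10⁻ᴺ × 27347.5 m.
Setting 13673.8 × 10⁻ᴺ ≤ 0.073 gives 10ᴺ ≥ 1.873e+05, i.e. N ≥ 5.27.
So 6 decimal places suffice (0.0137 m); 5 would allow up to 0.137 m.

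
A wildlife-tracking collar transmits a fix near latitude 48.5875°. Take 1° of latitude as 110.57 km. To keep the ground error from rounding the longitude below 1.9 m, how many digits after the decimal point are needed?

5 decimal places

At 48.5875° one degree of longitude covers 110570 × cos 48.5875° ≈ 110570 × 0.6615 ≈ 73139.3 m.
With N decimal places the half-ulp bound is 0.5·10⁻ᴺ°, or 0.5·10⁻ᴺ × 73139.3 m on the ground.
Setting 36569.7 × 10⁻ᴺ ≤ 1.9 gives 10ᴺ ≥ 1.925e+04, i.e. N ≥ 4.28.
At 4 places the error can reach 3.66 m, but 5 places keeps it to 0.366 m.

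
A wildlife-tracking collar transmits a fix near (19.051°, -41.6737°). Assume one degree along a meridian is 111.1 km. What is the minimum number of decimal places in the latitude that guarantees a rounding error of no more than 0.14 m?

6 decimal places

One degree of latitude covers 111100 m.
Rounding to N decimal places gives at most 0.5 × 10⁻ᴺ degrees of error, i.e. 0.5 × 10⁻ᴺ × 111100 m.
Setting 55550 × 10⁻ᴺ ≤ 0.14 gives 10ᴺ ≥ 3.968e+05, i.e. N ≥ 5.60.
At 5 places the error can reach 0.555 m, but 6 places keeps it to 0.0555 m.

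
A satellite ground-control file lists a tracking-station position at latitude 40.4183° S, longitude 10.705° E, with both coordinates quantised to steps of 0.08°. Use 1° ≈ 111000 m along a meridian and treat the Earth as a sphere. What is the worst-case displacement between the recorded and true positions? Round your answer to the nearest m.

5580 m

With a 0.08° grid the true value lies within half a step, ±0.08°/2 = ±0.04°, of the stored one.
North–south component: 0.04° × 111000 = 4440 m.
E–W at 40.4183°: 0.04° × 111000 × cos 40.4183° = 0.04 × 111000 × 0.7613 ≈ 3380.31 m.
The two errors are perpendicular, so the maximum displacement is √(4440² + 3380.31²) ≈ 5580.33 m.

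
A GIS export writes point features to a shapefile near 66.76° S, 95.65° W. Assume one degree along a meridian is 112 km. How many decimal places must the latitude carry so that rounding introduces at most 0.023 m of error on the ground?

One degree of latitude covers 112000 m.
Rounding to N decimal places gives at most 0.5 × 10⁻ᴺ degrees of error, i.e. 0.5 × 10⁻ᴺ × 112000 m.
Setting 56000 × 10⁻ᴺ ≤ 0.023 gives 10ᴺ ≥ 2.435e+06, i.e. N ≥ 6.39.
At 6 places the error can reach 0.056 m, but 7 places keeps it to 0.0056 m.

7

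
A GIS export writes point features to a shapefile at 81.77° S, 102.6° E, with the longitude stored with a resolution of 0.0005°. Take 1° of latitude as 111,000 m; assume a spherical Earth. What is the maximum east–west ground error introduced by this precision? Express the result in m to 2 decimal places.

3.97 m

With a 0.0005° grid the true value lies within half a step, ±0.0005°/2 = ±0.00025°, of the stored one.
At latitude 81.77° a degree of longitude spans 111000 m × cos 81.77° = 111000 × 0.1431 ≈ 15889.3 m.
So at most 0.00025° × 15889.3 ≈ 3.97233 m east–west.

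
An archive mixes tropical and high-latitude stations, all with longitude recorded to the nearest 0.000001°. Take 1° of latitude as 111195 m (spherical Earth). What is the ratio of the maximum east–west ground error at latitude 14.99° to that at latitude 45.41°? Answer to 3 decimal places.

1.376

Rounding to 6 decimal places leaves the longitude within ±5e-07° of the true value.
At 14.99°: 5e-07° × 111195 × cos 14.99° = 5e-07 × 111195 × 0.9660 ≈ 0.053706 m.
At 45.41°: 5e-07° × 111195 × cos 45.41° = 5e-07 × 111195 × 0.7020 ≈ 0.039031 m.
Ratio: 0.053706 / 0.039031 = cos 14.99° / cos 45.41° ≈ 1.3760.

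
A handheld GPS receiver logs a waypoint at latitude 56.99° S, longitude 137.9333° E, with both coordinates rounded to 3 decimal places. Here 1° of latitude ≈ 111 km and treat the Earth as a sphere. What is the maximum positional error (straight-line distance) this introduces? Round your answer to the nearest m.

Rounding to 3 decimal places leaves each coordinate within ±0.0005° of the true value.
N–S: 0.0005° × 111000 m/° = 55.5 m.
East–west component at 56.99°: 0.0005° × 111000 × cos 56.99° ≈ 0.0005 × 60471.2 ≈ 30.2356 m.
Combining orthogonally: (55.5² + 30.2356²)^½ ≈ 63.2016 m.

63 m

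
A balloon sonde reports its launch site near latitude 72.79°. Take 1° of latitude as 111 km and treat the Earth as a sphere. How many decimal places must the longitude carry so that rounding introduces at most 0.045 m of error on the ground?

6 decimal places

At 72.79° one degree of longitude covers 111000 × cos 72.79° ≈ 111000 × 0.2959 ≈ 32842.1 m.
N decimal places → at most half a unit in the last place, 0.5 × 10⁻ᴺ° = 32842.1/2 × 10⁻ᴺ m.
Need 0.5 × 32842.1 × 10⁻ᴺ ≤ 0.045 → 10⁻ᴺ ≤ 2.740e-06, so N ≥ 5.56.
N = 5 would give 0.164 m (too coarse); N = 6 gives 0.0164 m ≤ 0.045 m.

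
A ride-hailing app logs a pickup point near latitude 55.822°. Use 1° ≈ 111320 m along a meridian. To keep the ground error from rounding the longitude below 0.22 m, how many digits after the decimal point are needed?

6

At 55.822° one degree of longitude covers 111320 × cos 55.822° ≈ 111320 × 0.5618 ≈ 62535.8 m.
N decimal places → at most half a unit in the last place, 0.5 × 10⁻ᴺ° = 62535.8/2 × 10⁻ᴺ m.
Need 0.5 × 62535.8 × 10⁻ᴺ ≤ 0.22 → 10⁻ᴺ ≤ 7.036e-06, so N ≥ 5.15.
So 6 decimal places suffice (0.0313 m); 5 would allow up to 0.313 m.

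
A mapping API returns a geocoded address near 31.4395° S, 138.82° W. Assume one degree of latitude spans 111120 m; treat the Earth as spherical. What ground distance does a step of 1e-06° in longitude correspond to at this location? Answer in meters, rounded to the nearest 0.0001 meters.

0.0948 meters

At 31.4395° a degree of longitude is 111120 × cos 31.4395° ≈ 94806.6 m, so 1e-06° corresponds to 0.0948066 m.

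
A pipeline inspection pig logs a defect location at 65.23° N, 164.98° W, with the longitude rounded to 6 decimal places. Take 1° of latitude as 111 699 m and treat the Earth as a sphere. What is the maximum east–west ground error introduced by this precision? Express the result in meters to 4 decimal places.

Rounding to 6 decimal places leaves the longitude within ±5e-07° of the true value.
At latitude 65.23° a degree of longitude spans 111699 m × cos 65.23° = 111699 × 0.4190 ≈ 46799.3 m.
So at most 5e-07° × 46799.3 ≈ 0.0233996 m east–west.

0.0234 meters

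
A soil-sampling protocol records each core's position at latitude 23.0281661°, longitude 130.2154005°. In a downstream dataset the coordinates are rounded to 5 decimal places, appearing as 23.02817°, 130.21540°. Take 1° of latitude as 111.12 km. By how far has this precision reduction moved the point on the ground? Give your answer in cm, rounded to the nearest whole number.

The latitude changed by -0.0000039° and the longitude by +0.0000005°.
N–S: -0.0000039° × 111120 m/° = -0.433368 m.
E–W at 23.0282°: 0.0000005° × 111120 × cos 23.0282° = 0.0000005 × 111120 × 0.9203 ≈ 0.0511326 m.
Hypotenuse of the two orthogonal shifts: √(0.433368² + 0.0511326²) = 0.436374 m.
That is 0.436374 m = 43.637 cm.

44 cm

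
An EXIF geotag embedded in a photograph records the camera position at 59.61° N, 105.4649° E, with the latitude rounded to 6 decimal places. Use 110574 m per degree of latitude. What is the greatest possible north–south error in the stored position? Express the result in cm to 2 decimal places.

Rounding to 6 decimal places leaves the latitude within ±5e-07° of the true value.
So the N–S error is at most 5e-07 × 110574 = 0.055287 m.
That is 0.055287 m = 5.5287 cm.

5.53 cm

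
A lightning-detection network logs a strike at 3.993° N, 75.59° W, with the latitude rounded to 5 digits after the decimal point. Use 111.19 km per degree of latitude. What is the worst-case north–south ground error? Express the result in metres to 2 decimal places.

Rounding to 5 decimal places leaves the latitude within ±5e-06° of the true value.
North–south distance: 5e-06° × 111190 m/° = 0.55595 m.

0.56 metres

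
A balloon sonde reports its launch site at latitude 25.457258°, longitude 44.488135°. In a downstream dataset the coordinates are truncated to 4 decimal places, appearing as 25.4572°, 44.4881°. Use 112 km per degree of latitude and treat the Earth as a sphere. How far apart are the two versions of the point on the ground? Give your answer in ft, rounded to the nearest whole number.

Δlat = 25.457258 − 25.4572 = +0.000058°; Δlon = 44.488135 − 44.4881 = +0.000035°.
North–south shift: 0.000058 × 112000 = 6.496 m.
East–west at this latitude: 0.000035° × 112000 × cos 25.4572° ≈ 0.000035 × 101126 = 3.53939 m.
Hypotenuse of the two orthogonal shifts: √(6.496² + 3.53939²) = 7.39766 m.
Converting: 7.39766 m × 3.2808 ft/m ≈ 24.271 ft.

24 ft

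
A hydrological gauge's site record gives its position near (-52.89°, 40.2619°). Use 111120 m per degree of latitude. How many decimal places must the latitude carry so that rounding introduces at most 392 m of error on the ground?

3 decimal places

One degree of latitude covers 111120 m.
With N decimal places the half-ulp bound is 0.5·10⁻ᴺ°, or 0.5·10⁻ᴺ × 111120 m on the ground.
Setting 55560 × 10⁻ᴺ ≤ 392 gives 10ᴺ ≥ 141.7, i.e. N ≥ 2.15.
So 3 decimal places suffice (55.6 m); 2 would allow up to 556 m.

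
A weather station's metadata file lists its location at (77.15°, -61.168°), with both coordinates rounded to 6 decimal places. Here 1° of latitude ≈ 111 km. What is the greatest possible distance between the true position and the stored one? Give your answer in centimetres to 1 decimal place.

Rounding to 6 decimal places leaves each coordinate within ±5e-07° of the true value.
N–S: 5e-07° × 111000 m/° = 0.0555 m.
E–W at 77.15°: 5e-07° × 111000 × cos 77.15° = 5e-07 × 111000 × 0.2224 ≈ 0.0123432 m.
The two errors are perpendicular, so the maximum displacement is √(0.0555² + 0.0123432²) ≈ 0.056856 m.
That is 0.056856 m = 5.6856 cm.

5.7 centimetres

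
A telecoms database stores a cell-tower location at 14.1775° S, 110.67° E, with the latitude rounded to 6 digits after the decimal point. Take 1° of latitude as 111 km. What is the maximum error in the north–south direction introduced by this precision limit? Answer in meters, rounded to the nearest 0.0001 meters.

0.0555 meters

Rounding to 6 decimal places leaves the latitude within ±5e-07° of the true value.
So the N–S error is at most 5e-07 × 111000 = 0.0555 m.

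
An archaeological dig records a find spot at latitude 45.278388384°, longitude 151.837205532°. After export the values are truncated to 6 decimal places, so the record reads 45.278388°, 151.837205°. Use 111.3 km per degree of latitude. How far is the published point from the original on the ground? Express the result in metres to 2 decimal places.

0.06 metres

The latitude changed by +0.000000384° and the longitude by +0.000000532°.
North–south shift: 0.000000384 × 111300 = 0.0427392 m.
E–W at 45.2784°: 0.000000532° × 111300 × cos 45.2784° = 0.000000532 × 111300 × 0.7037 ≈ 0.041665 m.
Hypotenuse of the two orthogonal shifts: √(0.0427392² + 0.041665²) = 0.0596876 m.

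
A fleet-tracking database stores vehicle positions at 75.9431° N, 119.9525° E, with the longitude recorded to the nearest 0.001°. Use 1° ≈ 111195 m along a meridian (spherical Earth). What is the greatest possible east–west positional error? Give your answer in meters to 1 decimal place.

Rounding to 3 decimal places leaves the longitude within ±0.0005° of the true value.
One degree of longitude at 75.9431° is 111195 × cos 75.9431° ≈ 111195 × 0.2429 = 27007.6 m.
Maximum E–W displacement: 0.0005 × 27007.6 = 13.5038 m.

13.5 meters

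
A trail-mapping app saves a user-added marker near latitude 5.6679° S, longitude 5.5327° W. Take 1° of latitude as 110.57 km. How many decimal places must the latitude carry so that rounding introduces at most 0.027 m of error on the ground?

7 decimal places

One degree of latitude covers 110570 m.
Rounding to N decimal places gives at most 0.5 × 10⁻ᴺ degrees of error, i.e. 0.5 × 10⁻ᴺ × 110570 m.
Setting 55285 × 10⁻ᴺ ≤ 0.027 gives 10ᴺ ≥ 2.048e+06, i.e. N ≥ 6.31.
So 7 decimal places suffice (0.00553 m); 6 would allow up to 0.0553 m.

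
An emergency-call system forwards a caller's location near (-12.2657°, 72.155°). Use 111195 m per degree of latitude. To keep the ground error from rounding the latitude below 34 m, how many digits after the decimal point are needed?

One degree of latitude covers 111195 m.
With N decimal places the half-ulp bound is 0.5·10⁻ᴺ°, or 0.5·10⁻ᴺ × 111195 m on the ground.
Need 0.5 × 111195 × 10⁻ᴺ ≤ 34 → 10⁻ᴺ ≤ 6.115e-04, so N ≥ 3.21.
So 4 decimal places suffice (5.56 m); 3 would allow up to 55.6 m.

4 decimal places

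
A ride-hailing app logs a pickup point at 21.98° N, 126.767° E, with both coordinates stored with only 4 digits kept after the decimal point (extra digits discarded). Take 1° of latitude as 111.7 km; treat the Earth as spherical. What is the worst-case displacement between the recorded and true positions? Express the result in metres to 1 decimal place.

Truncating at 4 decimal places can drop up to a full unit in the last place, so each coordinate may be off by as much as 0.0001°.
Latitude error → 0.0001 × 111700 = 11.17 m along the meridian.
E–W at 21.98°: 0.0001° × 111700 × cos 21.98° = 0.0001 × 111700 × 0.9273 ≈ 10.3581 m.
Worst case both components are at the extreme and orthogonal: √(11.17² + 10.3581²) ≈ 15.2335 m.

15.2 metres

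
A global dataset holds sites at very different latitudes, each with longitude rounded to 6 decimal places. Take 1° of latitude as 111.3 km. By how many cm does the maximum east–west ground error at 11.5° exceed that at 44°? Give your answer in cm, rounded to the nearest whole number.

Rounding to 6 decimal places leaves the longitude within ±5e-07° of the true value.
Error at 11.5° = 5e-07° × 111300 × cos 11.5° ≈ 0.05565 × 0.9799 = 0.054533 m.
Error at 44° = 5e-07° × 111300 × cos 44° ≈ 0.05565 × 0.7193 = 0.040031 m.
So the lower-latitude error exceeds the higher by 0.054533 − 0.040031 = 0.014502 m.
That is 0.0145015 m = 1.4502 cm.

1 cm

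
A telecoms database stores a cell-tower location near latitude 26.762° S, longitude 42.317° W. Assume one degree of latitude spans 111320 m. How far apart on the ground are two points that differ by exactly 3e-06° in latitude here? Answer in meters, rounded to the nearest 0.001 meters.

3e-06° × 111320 m/° = 0.33396 m.

0.334 meters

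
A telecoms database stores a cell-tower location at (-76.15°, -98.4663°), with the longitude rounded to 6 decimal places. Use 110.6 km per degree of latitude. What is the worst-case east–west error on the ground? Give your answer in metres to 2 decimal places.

Rounding to 6 decimal places leaves the longitude within ±5e-07° of the true value.
One degree of longitude at 76.15° is 110600 × cos 76.15° ≈ 110600 × 0.2394 = 26475.5 m.
Maximum E–W displacement: 5e-07 × 26475.5 = 0.0132378 m.

0.01 metres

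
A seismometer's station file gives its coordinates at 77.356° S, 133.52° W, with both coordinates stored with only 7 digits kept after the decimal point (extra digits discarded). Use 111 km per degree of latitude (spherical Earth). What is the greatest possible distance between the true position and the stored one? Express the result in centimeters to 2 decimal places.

1.14 centimeters

Truncating at 7 decimal places can drop up to a full unit in the last place, so each coordinate may be off by as much as 1e-07°.
North–south component: 1e-07° × 111000 = 0.0111 m.
E–W at 77.356°: 1e-07° × 111000 × cos 77.356° = 1e-07 × 111000 × 0.2189 ≈ 0.00242971 m.
The two errors are perpendicular, so the maximum displacement is √(0.0111² + 0.00242971²) ≈ 0.0113628 m.
That is 0.0113628 m = 1.1363 cm.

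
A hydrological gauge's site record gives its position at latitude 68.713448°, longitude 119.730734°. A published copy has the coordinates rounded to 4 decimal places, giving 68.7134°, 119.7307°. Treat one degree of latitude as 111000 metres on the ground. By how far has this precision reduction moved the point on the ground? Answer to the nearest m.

6 m

The latitude changed by +0.000048° and the longitude by +0.000034°.
N–S: 0.000048° × 111000 m/° = 5.328 m.
E–W at 68.7134°: 0.000034° × 111000 × cos 68.7134° = 0.000034 × 111000 × 0.3630 ≈ 1.37009 m.
Combined displacement = (5.328² + 1.37009²)^½ ≈ 5.50134 m.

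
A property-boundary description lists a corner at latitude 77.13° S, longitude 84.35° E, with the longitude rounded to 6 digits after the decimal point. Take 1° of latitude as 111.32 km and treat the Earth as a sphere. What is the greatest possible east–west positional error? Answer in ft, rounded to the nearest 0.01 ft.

0.04 ft

Rounding to 6 decimal places leaves the longitude within ±5e-07° of the true value.
At latitude 77.13° a degree of longitude spans 111320 m × cos 77.13° = 111320 × 0.2227 ≈ 24795.4 m.
Maximum E–W displacement: 5e-07 × 24795.4 = 0.0123977 m.
Converting: 0.0123977 m × 3.2808 ft/m ≈ 0.040675 ft.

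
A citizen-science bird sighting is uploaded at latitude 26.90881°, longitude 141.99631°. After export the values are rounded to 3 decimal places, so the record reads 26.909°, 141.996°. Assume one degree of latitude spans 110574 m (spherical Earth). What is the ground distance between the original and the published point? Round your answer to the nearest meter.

Δlat = 26.90881 − 26.909 = -0.00019°; Δlon = 141.99631 − 141.996 = +0.00031°.
North–south shift: -0.00019 × 110574 = -21.0091 m.
East–west at this latitude: 0.00031° × 110574 × cos 26.909° ≈ 0.00031 × 98601.8 = 30.5665 m.
Distance: √(21.0091² + 30.5665²) ≈ 37.0904 m.

37 meters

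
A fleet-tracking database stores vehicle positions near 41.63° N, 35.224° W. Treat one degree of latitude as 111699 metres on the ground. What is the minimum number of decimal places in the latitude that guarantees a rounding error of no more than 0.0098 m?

7 decimal places

One degree of latitude covers 111699 m.
N decimal places → at most half a unit in the last place, 0.5 × 10⁻ᴺ° = 111699/2 × 10⁻ᴺ m.
Setting 55849.5 × 10⁻ᴺ ≤ 0.0098 gives 10ᴺ ≥ 5.699e+06, i.e. N ≥ 6.76.
N = 6 would give 0.0558 m (too coarse); N = 7 gives 0.00558 m ≤ 0.0098 m.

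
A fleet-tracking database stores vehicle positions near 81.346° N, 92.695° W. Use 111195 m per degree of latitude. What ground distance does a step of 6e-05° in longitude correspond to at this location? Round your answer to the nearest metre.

1 metres

At 81.346° a degree of longitude is 111195 × cos 81.346° ≈ 16731.2 m, so 6e-05° corresponds to 1.00387 m.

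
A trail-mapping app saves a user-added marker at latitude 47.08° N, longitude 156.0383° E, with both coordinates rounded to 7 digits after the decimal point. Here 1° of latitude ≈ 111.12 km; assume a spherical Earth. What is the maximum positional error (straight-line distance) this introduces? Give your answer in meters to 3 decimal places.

Rounding to 7 decimal places leaves each coordinate within ±5e-08° of the true value.
Latitude error → 5e-08 × 111120 = 0.005556 m along the meridian.
Longitude error → 5e-08 × 111120 × cos 47.08° = 5e-08 × 111120 × 0.6810 ≈ 0.00378351 m.
Worst case both components are at the extreme and orthogonal: √(0.005556² + 0.00378351²) ≈ 0.00672191 m.

0.007 meters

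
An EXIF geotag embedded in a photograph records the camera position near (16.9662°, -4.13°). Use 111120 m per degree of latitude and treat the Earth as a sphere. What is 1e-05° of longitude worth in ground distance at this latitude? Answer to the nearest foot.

3 feet

1e-05° of longitude at 16.9662° is 1e-05 × 111120 × cos 16.9662° ≈ 1e-05 × 106284 = 1.06284 m.
Converting: 1.06284 m × 3.2808 ft/m ≈ 3.487 ft.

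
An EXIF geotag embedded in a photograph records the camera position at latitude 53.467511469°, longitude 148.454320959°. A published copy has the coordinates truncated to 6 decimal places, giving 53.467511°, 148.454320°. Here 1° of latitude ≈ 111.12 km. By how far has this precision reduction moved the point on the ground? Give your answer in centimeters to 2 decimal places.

8.21 centimeters

Δlat = 53.467511469 − 53.467511 = +0.000000469°; Δlon = 148.454320959 − 148.454320 = +0.000000959°.
N–S: 0.000000469° × 111120 m/° = 0.0521153 m.
E–W at 53.4675°: 0.000000959° × 111120 × cos 53.4675° = 0.000000959 × 111120 × 0.5953 ≈ 0.0634353 m.
Distance: √(0.0521153² + 0.0634353²) ≈ 0.0820978 m.
That is 0.0820978 m = 8.2098 cm.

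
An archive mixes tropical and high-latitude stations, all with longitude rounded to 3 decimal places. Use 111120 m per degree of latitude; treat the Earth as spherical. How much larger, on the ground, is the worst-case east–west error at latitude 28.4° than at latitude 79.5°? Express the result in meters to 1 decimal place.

Rounding to 3 decimal places leaves the longitude within ±0.0005° of the true value.
At 28.4°: 0.0005° × 111120 × cos 28.4° = 0.0005 × 111120 × 0.8796 ≈ 48.873 m.
Error at 79.5° = 0.0005° × 111120 × cos 79.5° ≈ 55.56 × 0.1822 = 10.125 m.
Difference: 48.873 − 10.125 = 38.748 m.

38.7 meters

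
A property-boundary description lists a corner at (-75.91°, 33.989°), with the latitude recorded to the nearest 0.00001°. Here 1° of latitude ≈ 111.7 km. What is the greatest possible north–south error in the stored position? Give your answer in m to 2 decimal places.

0.56 m

Rounding to 5 decimal places leaves the latitude within ±5e-06° of the true value.
North–south distance: 5e-06° × 111700 m/° = 0.5585 m.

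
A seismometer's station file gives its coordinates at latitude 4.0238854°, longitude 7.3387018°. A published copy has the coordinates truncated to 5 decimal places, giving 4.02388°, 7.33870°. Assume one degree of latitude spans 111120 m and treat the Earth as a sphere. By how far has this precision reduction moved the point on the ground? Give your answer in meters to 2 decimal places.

The latitude changed by +0.0000054° and the longitude by +0.0000018°.
North–south shift: 0.0000054 × 111120 = 0.600048 m.
East–west at this latitude: 0.0000018° × 111120 × cos 4.02388° ≈ 0.0000018 × 110846 = 0.199523 m.
Hypotenuse of the two orthogonal shifts: √(0.600048² + 0.199523²) = 0.63235 m.

0.63 meters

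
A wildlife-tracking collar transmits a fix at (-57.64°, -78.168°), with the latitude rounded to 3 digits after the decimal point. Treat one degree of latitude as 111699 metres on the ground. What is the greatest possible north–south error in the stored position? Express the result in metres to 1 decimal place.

55.8 metres

Rounding to 3 decimal places leaves the latitude within ±0.0005° of the true value.
North–south distance: 0.0005° × 111699 m/° = 55.8495 m.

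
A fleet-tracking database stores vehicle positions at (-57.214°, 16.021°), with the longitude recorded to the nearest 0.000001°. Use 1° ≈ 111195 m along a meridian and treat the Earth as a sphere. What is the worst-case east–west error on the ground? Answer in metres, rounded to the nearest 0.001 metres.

Rounding to 6 decimal places leaves the longitude within ±5e-07° of the true value.
Parallels shrink by cos φ, so at 57.214° a degree of longitude is 111195 × 0.5415 ≈ 60212.4 m.
Maximum E–W displacement: 5e-07 × 60212.4 = 0.0301062 m.

0.030 metres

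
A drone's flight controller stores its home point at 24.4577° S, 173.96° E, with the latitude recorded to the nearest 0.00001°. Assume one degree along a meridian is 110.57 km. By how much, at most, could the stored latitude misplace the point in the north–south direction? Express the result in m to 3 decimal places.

Rounding to 5 decimal places leaves the latitude within ±5e-06° of the true value.
North–south distance: 5e-06° × 110570 m/° = 0.55285 m.

0.553 m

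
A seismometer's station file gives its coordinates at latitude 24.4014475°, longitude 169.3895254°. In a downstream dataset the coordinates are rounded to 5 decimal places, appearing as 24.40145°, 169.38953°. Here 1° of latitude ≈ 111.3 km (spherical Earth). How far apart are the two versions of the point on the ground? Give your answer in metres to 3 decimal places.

0.543 metres

The latitude changed by -0.0000025° and the longitude by -0.0000046°.
N–S: -0.0000025° × 111300 m/° = -0.27825 m.
East–west at this latitude: -0.0000046° × 111300 × cos 24.4015° ≈ -0.0000046 × 101358 = -0.466246 m.
Hypotenuse of the two orthogonal shifts: √(0.27825² + 0.466246²) = 0.542963 m.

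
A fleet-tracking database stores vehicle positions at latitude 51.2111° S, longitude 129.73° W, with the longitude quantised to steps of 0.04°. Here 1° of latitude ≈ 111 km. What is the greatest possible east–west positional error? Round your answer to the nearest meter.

With a 0.04° grid the true value lies within half a step, ±0.04°/2 = ±0.02°, of the stored one.
At latitude 51.2111° a degree of longitude spans 111000 m × cos 51.2111° = 111000 × 0.6265 ≈ 69536.3 m.
Maximum E–W displacement: 0.02 × 69536.3 = 1390.73 m.

1391 meters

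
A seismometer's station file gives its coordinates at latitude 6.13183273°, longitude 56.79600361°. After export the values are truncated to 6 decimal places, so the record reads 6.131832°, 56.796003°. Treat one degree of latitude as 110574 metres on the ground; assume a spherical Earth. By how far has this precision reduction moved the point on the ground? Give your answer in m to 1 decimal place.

Δlat = 6.13183273 − 6.131832 = +0.00000073°; Δlon = 56.79600361 − 56.796003 = +0.00000061°.
North–south shift: 0.00000073 × 110574 = 0.080719 m.
E–W at 6.13183°: 0.00000061° × 110574 × cos 6.13183° = 0.00000061 × 110574 × 0.9943 ≈ 0.0670642 m.
Distance: √(0.080719² + 0.0670642²) ≈ 0.104944 m.

0.1 m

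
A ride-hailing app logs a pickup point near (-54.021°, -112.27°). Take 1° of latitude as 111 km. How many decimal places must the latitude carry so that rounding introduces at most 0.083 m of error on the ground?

One degree of latitude covers 111000 m.
Rounding to N decimal places gives at most 0.5 × 10⁻ᴺ degrees of error, i.e. 0.5 × 10⁻ᴺ × 111000 m.
Need 0.5 × 111000 × 10⁻ᴺ ≤ 0.083 → 10⁻ᴺ ≤ 1.495e-06, so N ≥ 5.83.
So 6 decimal places suffice (0.0555 m); 5 would allow up to 0.555 m.

6 decimal places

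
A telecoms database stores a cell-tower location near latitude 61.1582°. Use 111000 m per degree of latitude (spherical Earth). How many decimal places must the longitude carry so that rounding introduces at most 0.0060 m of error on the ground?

At 61.1582° one degree of longitude covers 111000 × cos 61.1582° ≈ 111000 × 0.4824 ≈ 53545.6 m.
With N decimal places the half-ulp bound is 0.5·10⁻ᴺ°, or 0.5·10⁻ᴺ × 53545.6 m on the ground.
Setting 26772.8 × 10⁻ᴺ ≤ 0.0060 gives 10ᴺ ≥ 4.462e+06, i.e. N ≥ 6.65.
So 7 decimal places suffice (0.00268 m); 6 would allow up to 0.0268 m.

7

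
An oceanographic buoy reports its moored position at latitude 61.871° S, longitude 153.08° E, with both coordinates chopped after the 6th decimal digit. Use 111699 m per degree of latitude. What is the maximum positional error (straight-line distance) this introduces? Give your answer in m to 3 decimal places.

Truncating at 6 decimal places can drop up to a full unit in the last place, so each coordinate may be off by as much as 1e-06°.
N–S: 1e-06° × 111699 m/° = 0.111699 m.
Longitude error → 1e-06 × 111699 × cos 61.871° = 1e-06 × 111699 × 0.4715 ≈ 0.0526614 m.
Combining orthogonally: (0.111699² + 0.0526614²)^½ ≈ 0.12349 m.

0.123 m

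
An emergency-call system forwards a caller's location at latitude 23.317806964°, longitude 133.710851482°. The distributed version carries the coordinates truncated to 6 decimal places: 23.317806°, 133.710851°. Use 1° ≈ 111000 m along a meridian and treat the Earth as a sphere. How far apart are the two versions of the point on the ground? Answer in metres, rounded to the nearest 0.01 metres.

The latitude changed by +0.000000964° and the longitude by +0.000000482°.
N–S: 0.000000964° × 111000 m/° = 0.107004 m.
E–W at 23.3178°: 0.000000482° × 111000 × cos 23.3178° = 0.000000482 × 111000 × 0.9183 ≈ 0.0491321 m.
Hypotenuse of the two orthogonal shifts: √(0.107004² + 0.0491321²) = 0.117745 m.

0.12 metres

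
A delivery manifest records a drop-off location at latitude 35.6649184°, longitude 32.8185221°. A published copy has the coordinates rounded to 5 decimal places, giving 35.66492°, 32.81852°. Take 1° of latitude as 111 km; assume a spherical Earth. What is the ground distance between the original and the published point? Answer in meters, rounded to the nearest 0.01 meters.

0.26 meters

Δlat = 35.6649184 − 35.66492 = -0.0000016°; Δlon = 32.8185221 − 32.81852 = +0.0000021°.
North–south shift: -0.0000016 × 111000 = -0.1776 m.
E–W at 35.6649°: 0.0000021° × 111000 × cos 35.6649° = 0.0000021 × 111000 × 0.8124 ≈ 0.18938 m.
Distance: √(0.1776² + 0.18938²) ≈ 0.259628 m.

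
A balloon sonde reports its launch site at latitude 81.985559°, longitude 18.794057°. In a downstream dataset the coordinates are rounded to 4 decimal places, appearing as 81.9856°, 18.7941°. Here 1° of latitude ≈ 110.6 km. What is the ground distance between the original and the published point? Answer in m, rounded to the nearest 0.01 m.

4.58 m

Δlat = 81.985559 − 81.9856 = -0.000041°; Δlon = 18.794057 − 18.7941 = -0.000043°.
N–S: -0.000041° × 110600 m/° = -4.5346 m.
East–west at this latitude: -0.000043° × 110600 × cos 81.9856° ≈ -0.000043 × 15420.1 = -0.663063 m.
Distance: √(4.5346² + 0.663063²) ≈ 4.58282 m.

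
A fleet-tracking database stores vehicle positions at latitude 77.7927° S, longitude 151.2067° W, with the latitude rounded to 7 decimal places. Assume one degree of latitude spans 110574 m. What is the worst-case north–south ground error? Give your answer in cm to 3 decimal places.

Rounding to 7 decimal places leaves the latitude within ±5e-08° of the true value.
North–south distance: 5e-08° × 110574 m/° = 0.0055287 m.
That is 0.0055287 m = 0.55287 cm.

0.553 cm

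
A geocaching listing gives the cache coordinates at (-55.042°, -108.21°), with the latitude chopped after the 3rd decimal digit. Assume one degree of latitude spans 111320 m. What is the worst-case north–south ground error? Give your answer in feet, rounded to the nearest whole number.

Truncating at 3 decimal places can drop up to a full unit in the last place, so the latitude may be off by as much as 0.001°.
So the N–S error is at most 0.001 × 111320 = 111.32 m.
In feet: 111.32 m ÷ 0.3048 ≈ 365.22 ft.

365 feet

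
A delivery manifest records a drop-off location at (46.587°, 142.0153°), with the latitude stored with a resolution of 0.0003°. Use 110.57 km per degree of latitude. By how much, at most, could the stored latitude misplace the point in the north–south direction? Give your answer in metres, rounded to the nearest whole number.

17 metres

With a 0.0003° grid the true value lies within half a step, ±0.0003°/2 = ±0.00015°, of the stored one.
Along the meridian that is 0.00015° × 110570 m/° = 16.5855 m.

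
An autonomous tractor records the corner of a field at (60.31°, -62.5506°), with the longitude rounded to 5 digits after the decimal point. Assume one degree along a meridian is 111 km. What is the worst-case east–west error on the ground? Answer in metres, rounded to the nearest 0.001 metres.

Rounding to 5 decimal places leaves the longitude within ±5e-06° of the true value.
At latitude 60.31° a degree of longitude spans 111000 m × cos 60.31° = 111000 × 0.4953 ≈ 54979.1 m.
East–west error: 5e-06° × 54979.1 m/° ≈ 0.274895 m.

0.275 metres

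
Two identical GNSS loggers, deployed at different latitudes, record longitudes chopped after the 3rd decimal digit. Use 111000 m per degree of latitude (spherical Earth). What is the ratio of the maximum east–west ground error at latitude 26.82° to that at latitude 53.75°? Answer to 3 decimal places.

1.509

Truncating at 3 decimal places can drop up to a full unit in the last place, so the longitude may be off by as much as 0.001°.
At 26.82°: 0.001° × 111000 × cos 26.82° = 0.001 × 111000 × 0.8924 ≈ 99.06 m.
Error at 53.75° = 0.001° × 111000 × cos 53.75° ≈ 111 × 0.5913 = 65.635 m.
The ratio reduces to cos 26.82° / cos 53.75° = 0.8924/0.5913 ≈ 1.5092.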